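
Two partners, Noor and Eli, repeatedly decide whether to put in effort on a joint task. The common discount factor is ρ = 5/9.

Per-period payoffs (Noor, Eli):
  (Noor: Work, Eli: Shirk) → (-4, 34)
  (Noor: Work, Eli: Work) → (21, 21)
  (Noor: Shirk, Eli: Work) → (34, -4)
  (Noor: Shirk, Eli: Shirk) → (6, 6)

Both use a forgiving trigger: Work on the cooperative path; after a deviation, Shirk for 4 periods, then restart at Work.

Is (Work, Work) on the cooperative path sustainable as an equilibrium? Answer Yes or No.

A one-shot deviation gives 34 now, then 6 for 4 periods, then back to 21.
Gain from deviating: (34−21) today; loss: (21−6) in each of the next 4 periods.
No-deviation condition: (21−6)(ρ+…+ρ^4) ≥ 34−21, i.e. ρ+…+ρ^4 ≥ 13/15.
At ρ = 5/9: ρ+…+ρ^4 = 1.1309 ≥ 0.8667.
So cooperation is sustainable.

Yes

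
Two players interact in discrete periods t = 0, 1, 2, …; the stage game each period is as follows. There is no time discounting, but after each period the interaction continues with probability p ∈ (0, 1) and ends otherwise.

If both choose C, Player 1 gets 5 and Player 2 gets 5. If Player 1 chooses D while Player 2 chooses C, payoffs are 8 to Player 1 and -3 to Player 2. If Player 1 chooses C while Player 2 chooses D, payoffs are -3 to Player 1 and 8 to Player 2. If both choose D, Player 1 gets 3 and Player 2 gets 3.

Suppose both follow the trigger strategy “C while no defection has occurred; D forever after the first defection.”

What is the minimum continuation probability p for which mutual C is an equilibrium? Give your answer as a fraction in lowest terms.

With no time discounting, the continuation probability p plays the role of the discount factor.
Grim-trigger IC: 5/(1−p) ≥ 8 + 3p/(1−p) ⇒ p ≥ (8−5)/(8−3) = 3/5.

3/5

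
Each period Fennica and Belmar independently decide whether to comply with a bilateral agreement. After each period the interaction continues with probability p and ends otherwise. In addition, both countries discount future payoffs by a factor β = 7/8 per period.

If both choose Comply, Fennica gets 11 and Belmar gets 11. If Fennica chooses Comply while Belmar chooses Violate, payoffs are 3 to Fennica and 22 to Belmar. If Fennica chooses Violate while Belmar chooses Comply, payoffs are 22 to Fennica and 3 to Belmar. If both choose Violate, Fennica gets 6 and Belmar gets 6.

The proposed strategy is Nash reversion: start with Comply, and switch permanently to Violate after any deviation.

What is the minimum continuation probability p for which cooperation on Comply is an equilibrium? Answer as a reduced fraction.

With continuation probability p and discount β, the effective per-period discount factor is βp.
Grim-trigger IC: βp ≥ (22−11)/(22−6) = 11/16.
So p ≥ (11/16)/(7/8) = 11/14.

11/14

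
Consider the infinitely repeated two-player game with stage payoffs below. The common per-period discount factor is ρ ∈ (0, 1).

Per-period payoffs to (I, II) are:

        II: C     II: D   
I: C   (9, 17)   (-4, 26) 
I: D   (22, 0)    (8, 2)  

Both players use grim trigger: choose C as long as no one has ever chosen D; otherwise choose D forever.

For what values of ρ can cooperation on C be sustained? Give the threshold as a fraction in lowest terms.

For I: deviation gain 22−9 = 13, per-period punishment loss 9−8 = 1. IC gives ρ ≥ 13/14.
For II: gain 9, loss 15 per period, so ρ ≥ 9/24 = 3/8.
The tighter constraint is I's, so cooperation needs ρ ≥ 13/14.

13/14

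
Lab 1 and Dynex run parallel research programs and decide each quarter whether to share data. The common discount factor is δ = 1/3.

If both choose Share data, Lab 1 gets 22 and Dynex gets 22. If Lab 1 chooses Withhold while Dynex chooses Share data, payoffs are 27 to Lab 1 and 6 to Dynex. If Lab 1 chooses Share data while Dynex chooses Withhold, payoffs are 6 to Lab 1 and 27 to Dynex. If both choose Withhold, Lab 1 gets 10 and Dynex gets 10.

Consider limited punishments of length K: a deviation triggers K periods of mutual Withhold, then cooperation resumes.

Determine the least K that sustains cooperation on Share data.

IC: δ(1−δ^K)/(1−δ) ≥ (27−22)/(22−10) = 5/12.
With δ = 1/3: need 1 − δ^K ≥ 5/12·(1−1/3)/(1/3), i.e. δ^K ≤ 0.1667.
Since (1/3)^1 = 0.3333 and (1/3)^2 = 0.1111, the smallest such K is 2.

2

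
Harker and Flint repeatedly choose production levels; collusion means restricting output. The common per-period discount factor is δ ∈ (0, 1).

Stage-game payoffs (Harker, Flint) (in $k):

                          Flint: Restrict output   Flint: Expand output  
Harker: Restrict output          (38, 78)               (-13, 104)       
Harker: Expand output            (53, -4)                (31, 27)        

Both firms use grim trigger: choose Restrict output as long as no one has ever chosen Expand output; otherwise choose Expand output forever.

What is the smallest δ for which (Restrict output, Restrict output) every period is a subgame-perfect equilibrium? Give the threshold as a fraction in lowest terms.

Harker's threshold: (53−38)/(53−31) = 15/22.
Flint's threshold: (104−78)/(104−27) = 26/77.
15/22 > 26/77, so Harker binds and δ* = 15/22.

15/22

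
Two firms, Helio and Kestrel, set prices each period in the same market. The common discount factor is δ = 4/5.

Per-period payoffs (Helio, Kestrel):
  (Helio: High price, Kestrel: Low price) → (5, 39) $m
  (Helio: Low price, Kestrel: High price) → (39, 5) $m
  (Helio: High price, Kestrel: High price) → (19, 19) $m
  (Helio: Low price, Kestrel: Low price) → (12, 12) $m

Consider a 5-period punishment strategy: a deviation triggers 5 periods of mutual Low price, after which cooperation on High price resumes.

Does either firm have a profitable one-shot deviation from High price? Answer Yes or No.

A one-shot deviation gives 39 now, then 12 for 5 periods, then back to 19.
Gain from deviating: (39−19) today; loss: (19−12) in each of the next 5 periods.
No-deviation condition: (19−12)(δ+…+δ^5) ≥ 39−19, i.e. δ+…+δ^5 ≥ 20/7.
At δ = 4/5: δ+…+δ^5 = 2.6893 < 2.8571.
So cooperation is not sustainable.

Yes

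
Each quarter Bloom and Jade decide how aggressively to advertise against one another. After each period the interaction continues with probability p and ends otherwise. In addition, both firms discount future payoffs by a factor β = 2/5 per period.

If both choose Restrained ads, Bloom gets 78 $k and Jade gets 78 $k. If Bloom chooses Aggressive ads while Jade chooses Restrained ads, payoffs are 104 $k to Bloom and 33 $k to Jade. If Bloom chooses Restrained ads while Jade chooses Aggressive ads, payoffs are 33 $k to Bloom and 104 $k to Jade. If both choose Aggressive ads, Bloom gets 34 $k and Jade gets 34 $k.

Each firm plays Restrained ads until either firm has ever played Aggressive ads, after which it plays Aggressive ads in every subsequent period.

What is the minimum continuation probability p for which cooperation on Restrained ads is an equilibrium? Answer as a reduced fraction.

13/14

With continuation probability p and discount β, the effective per-period discount factor is βp.
Grim-trigger IC: βp ≥ (104−78)/(104−34) = 13/35.
So p ≥ (13/35)/(2/5) = 13/14.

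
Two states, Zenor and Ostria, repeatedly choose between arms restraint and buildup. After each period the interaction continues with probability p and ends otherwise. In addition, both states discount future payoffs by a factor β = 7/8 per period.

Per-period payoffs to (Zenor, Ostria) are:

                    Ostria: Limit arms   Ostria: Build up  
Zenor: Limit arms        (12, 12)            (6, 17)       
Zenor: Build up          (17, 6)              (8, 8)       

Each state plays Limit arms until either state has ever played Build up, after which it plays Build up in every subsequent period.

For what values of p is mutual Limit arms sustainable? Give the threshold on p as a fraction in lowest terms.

40/63

With continuation probability p and discount β, the effective per-period discount factor is βp.
Grim-trigger IC: βp ≥ (17−12)/(17−8) = 5/9.
So p ≥ (5/9)/(7/8) = 40/63.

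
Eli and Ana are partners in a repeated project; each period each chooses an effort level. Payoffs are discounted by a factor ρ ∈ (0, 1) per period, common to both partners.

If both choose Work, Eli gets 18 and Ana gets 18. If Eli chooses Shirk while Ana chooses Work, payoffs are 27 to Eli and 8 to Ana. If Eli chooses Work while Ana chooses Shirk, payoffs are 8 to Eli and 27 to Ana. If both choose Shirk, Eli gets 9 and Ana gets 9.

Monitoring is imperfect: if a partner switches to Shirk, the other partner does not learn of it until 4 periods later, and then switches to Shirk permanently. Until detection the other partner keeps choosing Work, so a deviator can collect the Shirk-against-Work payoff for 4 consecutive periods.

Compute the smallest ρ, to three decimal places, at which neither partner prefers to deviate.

Deviating for the 4 undetected periods gains 27−18 = 9 per period over cooperation, then loses 18−9 = 9 per period forever once punishment starts.
Gain: 9(1 + ρ + … + ρ^3); loss: 9·ρ^4/(1−ρ).
No profitable deviation ⇔ 9(1−ρ^4) ≤ 9·ρ^4, i.e. ρ^4 ≥ 9/(9+9) = 1/2.
Hence ρ ≥ (1/2)^(1/4) ≈ 0.841.

0.841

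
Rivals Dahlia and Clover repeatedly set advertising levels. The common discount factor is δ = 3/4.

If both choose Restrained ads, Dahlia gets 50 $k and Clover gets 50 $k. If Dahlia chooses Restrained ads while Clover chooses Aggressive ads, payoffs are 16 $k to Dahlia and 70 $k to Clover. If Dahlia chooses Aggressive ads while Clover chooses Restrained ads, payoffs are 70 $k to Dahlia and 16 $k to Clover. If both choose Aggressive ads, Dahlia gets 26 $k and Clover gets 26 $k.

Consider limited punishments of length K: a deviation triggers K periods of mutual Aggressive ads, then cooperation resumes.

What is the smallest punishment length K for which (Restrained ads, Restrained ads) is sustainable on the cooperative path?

2

IC: δ(1−δ^K)/(1−δ) ≥ (70−50)/(50−26) = 5/6.
With δ = 3/4: need 1 − δ^K ≥ 5/6·(1−3/4)/(3/4), i.e. δ^K ≤ 0.7222.
Since (3/4)^1 = 0.7500 and (3/4)^2 = 0.5625, the smallest such K is 2.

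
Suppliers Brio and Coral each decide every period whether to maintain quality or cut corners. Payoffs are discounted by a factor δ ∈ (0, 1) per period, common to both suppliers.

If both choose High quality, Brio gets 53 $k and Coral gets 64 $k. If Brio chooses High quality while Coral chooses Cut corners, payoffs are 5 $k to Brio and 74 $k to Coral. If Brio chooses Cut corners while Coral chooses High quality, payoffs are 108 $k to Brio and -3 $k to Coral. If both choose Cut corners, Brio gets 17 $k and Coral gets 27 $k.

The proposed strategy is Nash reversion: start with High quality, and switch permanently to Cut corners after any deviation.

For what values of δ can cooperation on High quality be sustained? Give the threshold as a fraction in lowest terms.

55/91

For Brio: deviation gain 108−53 = 55, per-period punishment loss 53−17 = 36. IC gives δ ≥ 55/91.
For Coral: gain 10, loss 37 per period, so δ ≥ 10/47.
The tighter constraint is Brio's, so cooperation needs δ ≥ 55/91.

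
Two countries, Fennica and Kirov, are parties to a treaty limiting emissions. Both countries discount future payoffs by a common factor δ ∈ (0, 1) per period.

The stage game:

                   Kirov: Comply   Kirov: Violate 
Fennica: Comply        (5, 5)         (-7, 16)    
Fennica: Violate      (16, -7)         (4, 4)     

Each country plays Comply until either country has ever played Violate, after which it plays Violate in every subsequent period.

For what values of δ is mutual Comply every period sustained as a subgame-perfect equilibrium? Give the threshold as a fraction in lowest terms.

11/12

5/(1−δ) ≥ 16 + 4δ/(1−δ)
5 ≥ 16 − 12δ
δ ≥ 11/12.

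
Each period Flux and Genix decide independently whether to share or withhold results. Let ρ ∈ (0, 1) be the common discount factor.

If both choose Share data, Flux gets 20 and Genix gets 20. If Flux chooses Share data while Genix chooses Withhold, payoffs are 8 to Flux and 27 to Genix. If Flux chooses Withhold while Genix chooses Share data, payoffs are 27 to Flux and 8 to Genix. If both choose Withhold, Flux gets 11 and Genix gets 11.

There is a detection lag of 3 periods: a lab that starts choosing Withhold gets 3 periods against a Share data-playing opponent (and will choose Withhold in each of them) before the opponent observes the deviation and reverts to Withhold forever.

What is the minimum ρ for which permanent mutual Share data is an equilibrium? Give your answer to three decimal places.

0.759

A deviator earns 27 for 3 periods, then 11 forever; cooperating earns 20 forever. Multiplying the IC by (1−ρ):
20 ≥ 27(1−ρ^3) + 11ρ^3, so 16·ρ^3 ≥ 7 and ρ^3 ≥ 7/16.
ρ ≥ (7/16)^(1/3) ≈ 0.759.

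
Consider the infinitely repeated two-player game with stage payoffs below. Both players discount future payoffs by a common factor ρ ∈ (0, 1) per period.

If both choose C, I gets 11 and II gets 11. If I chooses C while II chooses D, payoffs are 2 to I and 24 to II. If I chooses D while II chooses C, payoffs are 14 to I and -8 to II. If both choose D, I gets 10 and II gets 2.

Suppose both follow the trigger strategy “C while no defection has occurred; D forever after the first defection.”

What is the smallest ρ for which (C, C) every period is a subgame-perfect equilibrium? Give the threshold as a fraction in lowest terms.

I: cooperation gives 11 each period; deviation gives 14 once then 10 forever.
  11/(1−ρ) ≥ 14 + 10ρ/(1−ρ) ⇒ ρ ≥ 3/4.
II: cooperation gives 11 each period; deviation gives 24 once then 2 forever.
  ρ ≥ 13/22.
Both must hold, so the binding constraint is I's: ρ ≥ 3/4.

3/4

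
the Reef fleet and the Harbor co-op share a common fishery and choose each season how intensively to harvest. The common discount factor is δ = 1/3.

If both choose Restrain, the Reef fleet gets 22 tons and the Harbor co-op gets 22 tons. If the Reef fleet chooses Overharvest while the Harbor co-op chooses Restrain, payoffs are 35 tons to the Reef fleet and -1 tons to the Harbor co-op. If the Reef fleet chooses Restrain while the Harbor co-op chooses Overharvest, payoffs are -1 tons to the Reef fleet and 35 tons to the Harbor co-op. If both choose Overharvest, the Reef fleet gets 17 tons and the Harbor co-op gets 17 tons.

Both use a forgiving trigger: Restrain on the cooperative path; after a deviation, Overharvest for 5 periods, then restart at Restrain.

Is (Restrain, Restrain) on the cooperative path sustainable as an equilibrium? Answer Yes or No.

A one-shot deviation gives 35 now, then 17 for 5 periods, then back to 22.
Gain from deviating: (35−22) today; loss: (22−17) in each of the next 5 periods.
No-deviation condition: (22−17)(δ+…+δ^5) ≥ 35−22, i.e. δ+…+δ^5 ≥ 13/5.
At δ = 1/3: δ+…+δ^5 = 0.4979 < 2.6000.
So cooperation is not sustainable.

No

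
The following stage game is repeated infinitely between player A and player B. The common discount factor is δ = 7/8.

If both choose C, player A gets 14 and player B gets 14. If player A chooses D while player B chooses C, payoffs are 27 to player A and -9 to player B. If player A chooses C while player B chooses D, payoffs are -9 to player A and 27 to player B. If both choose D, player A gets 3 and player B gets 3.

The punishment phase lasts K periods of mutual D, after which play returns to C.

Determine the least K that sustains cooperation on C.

2

No profitable deviation requires (14−3)(δ+…+δ^K) ≥ 27−14, i.e. δ+…+δ^K ≥ 13/11 ≈ 1.1818.
With δ = 7/8, the partial sums are K=1: 0.8750, K=2: 1.6406.
K = 2 is the first length at which the sum reaches 1.1818.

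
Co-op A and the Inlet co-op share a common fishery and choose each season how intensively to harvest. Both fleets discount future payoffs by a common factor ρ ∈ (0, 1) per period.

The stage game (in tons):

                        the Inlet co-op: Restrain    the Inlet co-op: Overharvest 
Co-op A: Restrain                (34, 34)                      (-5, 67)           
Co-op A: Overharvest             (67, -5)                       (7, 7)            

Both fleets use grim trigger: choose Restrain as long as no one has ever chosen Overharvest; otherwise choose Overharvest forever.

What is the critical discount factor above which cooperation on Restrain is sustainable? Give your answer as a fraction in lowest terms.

One-period gain from deviating is 67 − 34 = 33. The loss is 34 − 7 = 27 in every subsequent period, with present value 27·ρ/(1−ρ).
Deviation is unprofitable when 27·ρ/(1−ρ) ≥ 33, i.e. ρ/(1−ρ) ≥ 11/9.
Equivalently ρ ≥ 33/(33+27) = 11/20.

11/20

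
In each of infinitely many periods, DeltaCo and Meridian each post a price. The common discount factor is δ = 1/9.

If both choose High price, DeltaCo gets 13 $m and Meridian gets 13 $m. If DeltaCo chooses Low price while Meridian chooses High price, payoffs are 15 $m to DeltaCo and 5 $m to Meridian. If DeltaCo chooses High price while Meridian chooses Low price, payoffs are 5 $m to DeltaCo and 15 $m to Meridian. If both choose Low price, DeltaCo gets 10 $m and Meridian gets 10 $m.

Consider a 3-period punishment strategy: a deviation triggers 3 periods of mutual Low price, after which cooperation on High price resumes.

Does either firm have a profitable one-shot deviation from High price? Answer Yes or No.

Yes

IC: δ+…+δ^3 ≥ (15−13)/(13−10) = 2/3.
At δ = 1/9: partial sum = 0.1248 < 0.6667. Cooperation not sustainable.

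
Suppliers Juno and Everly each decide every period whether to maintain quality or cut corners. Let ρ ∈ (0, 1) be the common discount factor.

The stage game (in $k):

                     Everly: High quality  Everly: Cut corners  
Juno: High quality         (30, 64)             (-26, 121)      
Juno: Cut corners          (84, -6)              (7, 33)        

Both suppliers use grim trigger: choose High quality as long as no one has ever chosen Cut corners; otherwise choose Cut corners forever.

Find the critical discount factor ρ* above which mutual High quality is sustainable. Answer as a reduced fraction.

54/77

Juno: cooperation gives 30 each period; deviation gives 84 once then 7 forever.
  30/(1−ρ) ≥ 84 + 7ρ/(1−ρ) ⇒ ρ ≥ 54/77.
Everly: cooperation gives 64 each period; deviation gives 121 once then 33 forever.
  ρ ≥ 57/88.
Both must hold, so the binding constraint is Juno's: ρ ≥ 54/77.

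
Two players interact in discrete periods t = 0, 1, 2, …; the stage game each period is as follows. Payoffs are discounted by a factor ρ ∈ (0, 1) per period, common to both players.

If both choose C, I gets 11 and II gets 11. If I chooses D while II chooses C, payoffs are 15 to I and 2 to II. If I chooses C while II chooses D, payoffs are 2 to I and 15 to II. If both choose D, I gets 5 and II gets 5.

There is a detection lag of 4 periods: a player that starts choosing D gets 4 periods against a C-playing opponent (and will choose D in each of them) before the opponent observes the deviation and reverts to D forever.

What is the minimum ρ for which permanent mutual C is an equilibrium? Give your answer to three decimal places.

0.795

The best deviation is to choose D for all 4 undetected periods, earning 15 each, then 5 forever once detected.
Deviation value: 15(1−ρ^4)/(1−ρ) + 5ρ^4/(1−ρ); cooperation value: 11/(1−ρ).
IC: 11 ≥ 15(1−ρ^4) + 5ρ^4 = 15 − 10ρ^4.
So ρ^4 ≥ 4/10 = 2/5, giving ρ ≥ (2/5)^(1/4) ≈ 0.795.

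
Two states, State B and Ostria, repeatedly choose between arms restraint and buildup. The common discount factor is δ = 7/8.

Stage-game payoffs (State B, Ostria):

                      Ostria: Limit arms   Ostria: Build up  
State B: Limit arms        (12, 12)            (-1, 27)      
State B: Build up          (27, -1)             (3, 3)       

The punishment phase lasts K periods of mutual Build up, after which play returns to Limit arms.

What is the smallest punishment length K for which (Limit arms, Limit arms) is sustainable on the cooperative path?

3

IC: δ(1−δ^K)/(1−δ) ≥ (27−12)/(12−3) = 5/3.
With δ = 7/8: need 1 − δ^K ≥ 5/3·(1−7/8)/(7/8), i.e. δ^K ≤ 0.7619.
Since (7/8)^2 = 0.7656 and (7/8)^3 = 0.6699, the smallest such K is 3.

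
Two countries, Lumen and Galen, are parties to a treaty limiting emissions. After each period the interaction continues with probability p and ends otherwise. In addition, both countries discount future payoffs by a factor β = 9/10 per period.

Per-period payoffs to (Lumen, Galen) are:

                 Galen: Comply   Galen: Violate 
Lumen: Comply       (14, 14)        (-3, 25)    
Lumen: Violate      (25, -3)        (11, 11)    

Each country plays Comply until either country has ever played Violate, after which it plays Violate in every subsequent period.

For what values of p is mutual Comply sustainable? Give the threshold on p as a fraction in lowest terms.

55/63

With continuation probability p and discount β, the effective per-period discount factor is βp.
Grim-trigger IC: βp ≥ (25−14)/(25−11) = 11/14.
So p ≥ (11/14)/(9/10) = 55/63.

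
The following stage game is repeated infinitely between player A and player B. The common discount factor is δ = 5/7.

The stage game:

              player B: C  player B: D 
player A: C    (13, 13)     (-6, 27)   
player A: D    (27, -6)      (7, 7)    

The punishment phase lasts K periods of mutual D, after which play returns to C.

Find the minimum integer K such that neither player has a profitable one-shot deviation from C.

No profitable deviation requires (13−7)(δ+…+δ^K) ≥ 27−13, i.e. δ+…+δ^K ≥ 7/3 ≈ 2.3333.
With δ = 5/7, the partial sums are K=1: 0.7143, K=2: 1.2245, …, K=7: 2.2628, K=8: 2.3306, K=9: 2.3790.
K = 9 is the first length at which the sum reaches 2.3333.

9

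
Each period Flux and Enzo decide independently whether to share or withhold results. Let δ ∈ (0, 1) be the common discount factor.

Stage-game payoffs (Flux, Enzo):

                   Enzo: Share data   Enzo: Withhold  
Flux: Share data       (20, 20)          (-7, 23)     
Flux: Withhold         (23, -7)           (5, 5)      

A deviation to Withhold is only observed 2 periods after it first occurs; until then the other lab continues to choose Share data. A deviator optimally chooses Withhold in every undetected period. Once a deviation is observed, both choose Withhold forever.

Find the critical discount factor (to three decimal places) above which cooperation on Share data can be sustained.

Deviating for the 2 undetected periods gains 23−20 = 3 per period over cooperation, then loses 20−5 = 15 per period forever once punishment starts.
Gain: 3(1 + δ + … + δ^1); loss: 15·δ^2/(1−δ).
No profitable deviation ⇔ 3(1−δ^2) ≤ 15·δ^2, i.e. δ^2 ≥ 3/(3+15) = 1/6.
Hence δ ≥ (1/6)^(1/2) ≈ 0.408.

0.408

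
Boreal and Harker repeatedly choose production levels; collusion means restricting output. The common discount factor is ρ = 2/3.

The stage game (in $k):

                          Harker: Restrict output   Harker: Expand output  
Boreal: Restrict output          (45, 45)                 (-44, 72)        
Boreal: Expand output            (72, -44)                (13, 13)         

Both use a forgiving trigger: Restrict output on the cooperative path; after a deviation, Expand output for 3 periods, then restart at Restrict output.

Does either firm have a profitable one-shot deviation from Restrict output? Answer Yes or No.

No

A one-shot deviation gives 72 now, then 13 for 3 periods, then back to 45.
Gain from deviating: (72−45) today; loss: (45−13) in each of the next 3 periods.
No-deviation condition: (45−13)(ρ+…+ρ^3) ≥ 72−45, i.e. ρ+…+ρ^3 ≥ 27/32.
At ρ = 2/3: ρ+…+ρ^3 = 1.4074 ≥ 0.8438.
So cooperation is sustainable.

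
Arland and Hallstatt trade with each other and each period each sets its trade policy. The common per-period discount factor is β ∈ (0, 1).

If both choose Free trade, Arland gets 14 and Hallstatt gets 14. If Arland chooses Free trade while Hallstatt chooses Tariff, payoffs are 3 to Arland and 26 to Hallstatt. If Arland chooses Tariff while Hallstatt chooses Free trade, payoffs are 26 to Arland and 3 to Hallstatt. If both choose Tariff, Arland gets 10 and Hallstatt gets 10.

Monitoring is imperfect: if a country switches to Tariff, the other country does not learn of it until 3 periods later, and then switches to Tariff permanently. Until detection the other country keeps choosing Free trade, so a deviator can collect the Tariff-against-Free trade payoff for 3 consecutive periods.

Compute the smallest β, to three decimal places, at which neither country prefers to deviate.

A deviator earns 26 for 3 periods, then 10 forever; cooperating earns 14 forever. Multiplying the IC by (1−β):
14 ≥ 26(1−β^3) + 10β^3, so 16·β^3 ≥ 12 and β^3 ≥ 3/4.
β ≥ (3/4)^(1/3) ≈ 0.909.

0.909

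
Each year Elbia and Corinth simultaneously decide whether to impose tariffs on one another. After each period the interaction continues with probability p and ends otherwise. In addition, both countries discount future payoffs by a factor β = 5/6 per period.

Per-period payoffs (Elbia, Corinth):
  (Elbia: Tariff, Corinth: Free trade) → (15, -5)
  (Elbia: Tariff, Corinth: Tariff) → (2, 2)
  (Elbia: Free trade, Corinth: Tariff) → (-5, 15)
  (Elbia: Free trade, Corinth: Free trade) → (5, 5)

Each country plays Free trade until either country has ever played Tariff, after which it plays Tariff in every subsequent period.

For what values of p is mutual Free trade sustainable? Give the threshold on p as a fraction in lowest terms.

12/13

Expected continuation weight on next period's payoff is β·p = 5/6·p, which plays the role of the discount factor.
Cooperation requires 5/6·p ≥ (15−5)/(15−2) = 10/13, hence p ≥ 12/13.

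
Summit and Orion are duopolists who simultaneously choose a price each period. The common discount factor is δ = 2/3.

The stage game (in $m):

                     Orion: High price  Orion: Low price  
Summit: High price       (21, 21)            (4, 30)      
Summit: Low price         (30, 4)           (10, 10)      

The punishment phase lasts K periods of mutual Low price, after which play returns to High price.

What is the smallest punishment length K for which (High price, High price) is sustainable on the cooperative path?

2

IC: δ(1−δ^K)/(1−δ) ≥ (30−21)/(21−10) = 9/11.
With δ = 2/3: need 1 − δ^K ≥ 9/11·(1−2/3)/(2/3), i.e. δ^K ≤ 0.5909.
Since (2/3)^1 = 0.6667 and (2/3)^2 = 0.4444, the smallest such K is 2.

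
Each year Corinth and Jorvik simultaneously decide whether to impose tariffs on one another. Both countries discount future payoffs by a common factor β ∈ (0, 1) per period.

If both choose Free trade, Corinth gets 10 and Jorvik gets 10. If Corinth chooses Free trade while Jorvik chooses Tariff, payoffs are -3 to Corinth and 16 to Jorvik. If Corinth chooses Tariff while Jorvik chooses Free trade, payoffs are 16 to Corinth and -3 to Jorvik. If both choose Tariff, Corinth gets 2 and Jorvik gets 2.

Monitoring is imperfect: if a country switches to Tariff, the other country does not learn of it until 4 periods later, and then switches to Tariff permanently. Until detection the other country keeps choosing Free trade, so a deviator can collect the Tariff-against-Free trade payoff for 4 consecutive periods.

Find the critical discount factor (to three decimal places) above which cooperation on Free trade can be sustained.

0.809

Deviating for the 4 undetected periods gains 16−10 = 6 per period over cooperation, then loses 10−2 = 8 per period forever once punishment starts.
Gain: 6(1 + β + … + β^3); loss: 8·β^4/(1−β).
No profitable deviation ⇔ 6(1−β^4) ≤ 8·β^4, i.e. β^4 ≥ 6/(6+8) = 3/7.
Hence β ≥ (3/7)^(1/4) ≈ 0.809.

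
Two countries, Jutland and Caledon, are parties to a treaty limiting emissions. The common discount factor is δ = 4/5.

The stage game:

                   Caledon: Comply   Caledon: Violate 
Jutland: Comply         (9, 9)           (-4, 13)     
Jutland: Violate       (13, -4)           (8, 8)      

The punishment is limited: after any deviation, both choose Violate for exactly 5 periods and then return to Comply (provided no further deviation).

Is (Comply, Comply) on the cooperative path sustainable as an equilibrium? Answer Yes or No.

A one-shot deviation gives 13 now, then 8 for 5 periods, then back to 9.
Gain from deviating: (13−9) today; loss: (9−8) in each of the next 5 periods.
No-deviation condition: (9−8)(δ+…+δ^5) ≥ 13−9, i.e. δ+…+δ^5 ≥ 4.
At δ = 4/5: δ+…+δ^5 = 2.6893 < 4.0000.
So cooperation is not sustainable.

No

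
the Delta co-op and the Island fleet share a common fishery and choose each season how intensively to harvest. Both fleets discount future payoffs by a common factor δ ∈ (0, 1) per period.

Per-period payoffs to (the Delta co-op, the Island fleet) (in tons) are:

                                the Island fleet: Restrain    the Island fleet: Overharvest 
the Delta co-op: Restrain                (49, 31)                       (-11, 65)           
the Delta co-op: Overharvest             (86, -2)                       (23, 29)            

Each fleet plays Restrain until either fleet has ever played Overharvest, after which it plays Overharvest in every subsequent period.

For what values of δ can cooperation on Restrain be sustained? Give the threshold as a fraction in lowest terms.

17/18

the Delta co-op's threshold: (86−49)/(86−23) = 37/63.
the Island fleet's threshold: (65−31)/(65−29) = 17/18.
37/63 < 17/18, so the Island fleet binds and δ* = 17/18.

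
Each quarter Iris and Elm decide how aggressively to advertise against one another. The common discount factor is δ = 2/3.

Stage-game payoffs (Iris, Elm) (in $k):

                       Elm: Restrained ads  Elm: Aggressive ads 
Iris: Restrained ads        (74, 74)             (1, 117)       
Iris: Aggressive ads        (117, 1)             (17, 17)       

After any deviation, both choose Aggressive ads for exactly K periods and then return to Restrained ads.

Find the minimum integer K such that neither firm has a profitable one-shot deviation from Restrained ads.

No profitable deviation requires (74−17)(δ+…+δ^K) ≥ 117−74, i.e. δ+…+δ^K ≥ 43/57 ≈ 0.7544.
With δ = 2/3, the partial sums are K=1: 0.6667, K=2: 1.1111.
K = 2 is the first length at which the sum reaches 0.7544.

2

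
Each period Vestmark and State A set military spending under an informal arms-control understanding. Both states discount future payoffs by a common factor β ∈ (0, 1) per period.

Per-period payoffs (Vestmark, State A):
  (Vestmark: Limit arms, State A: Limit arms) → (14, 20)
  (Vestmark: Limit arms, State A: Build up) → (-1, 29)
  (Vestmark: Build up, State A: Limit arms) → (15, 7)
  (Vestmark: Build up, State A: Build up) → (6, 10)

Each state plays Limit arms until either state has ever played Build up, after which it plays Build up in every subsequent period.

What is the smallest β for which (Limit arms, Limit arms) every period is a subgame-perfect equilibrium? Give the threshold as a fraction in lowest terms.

Vestmark: cooperation gives 14 each period; deviation gives 15 once then 6 forever.
  14/(1−β) ≥ 15 + 6β/(1−β) ⇒ β ≥ 1/9.
State A: cooperation gives 20 each period; deviation gives 29 once then 10 forever.
  β ≥ 9/19.
Both must hold, so the binding constraint is State A's: β ≥ 9/19.

9/19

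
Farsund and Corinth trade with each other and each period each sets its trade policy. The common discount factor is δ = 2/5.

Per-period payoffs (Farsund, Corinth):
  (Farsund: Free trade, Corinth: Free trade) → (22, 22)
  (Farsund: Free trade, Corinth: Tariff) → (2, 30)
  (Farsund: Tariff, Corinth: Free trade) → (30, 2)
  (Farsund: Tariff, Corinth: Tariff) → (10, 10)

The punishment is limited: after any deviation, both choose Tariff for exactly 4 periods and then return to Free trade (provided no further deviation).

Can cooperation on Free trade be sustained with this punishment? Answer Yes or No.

No

A one-shot deviation gives 30 now, then 10 for 4 periods, then back to 22.
Gain from deviating: (30−22) today; loss: (22−10) in each of the next 4 periods.
No-deviation condition: (22−10)(δ+…+δ^4) ≥ 30−22, i.e. δ+…+δ^4 ≥ 2/3.
At δ = 2/5: δ+…+δ^4 = 0.6496 < 0.6667.
So cooperation is not sustainable.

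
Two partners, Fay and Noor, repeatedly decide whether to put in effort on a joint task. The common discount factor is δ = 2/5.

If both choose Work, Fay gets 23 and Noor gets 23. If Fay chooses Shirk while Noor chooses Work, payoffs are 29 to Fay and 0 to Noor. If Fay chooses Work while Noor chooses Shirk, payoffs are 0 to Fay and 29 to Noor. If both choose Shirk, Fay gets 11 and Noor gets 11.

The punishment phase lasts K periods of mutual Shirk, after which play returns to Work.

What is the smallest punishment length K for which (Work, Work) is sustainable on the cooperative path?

Need Σ_{k=1}^{K} δ^k ≥ (29−23)/(23−11) = 0.5000 at δ = 2/5.
At K = 1 the sum is 0.4000 < 0.5000; at K = 2 it is 0.5600 ≥ 0.5000.
So the minimum punishment length is K = 2.

2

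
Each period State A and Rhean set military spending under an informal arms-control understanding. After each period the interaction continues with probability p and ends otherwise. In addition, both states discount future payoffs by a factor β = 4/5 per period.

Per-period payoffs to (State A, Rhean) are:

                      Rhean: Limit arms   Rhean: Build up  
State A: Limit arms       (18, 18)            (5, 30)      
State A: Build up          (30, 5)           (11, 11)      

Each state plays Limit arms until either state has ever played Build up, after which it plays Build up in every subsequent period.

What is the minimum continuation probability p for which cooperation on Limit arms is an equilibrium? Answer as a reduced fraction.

15/19

With continuation probability p and discount β, the effective per-period discount factor is βp.
Grim-trigger IC: βp ≥ (30−18)/(30−11) = 12/19.
So p ≥ (12/19)/(4/5) = 15/19.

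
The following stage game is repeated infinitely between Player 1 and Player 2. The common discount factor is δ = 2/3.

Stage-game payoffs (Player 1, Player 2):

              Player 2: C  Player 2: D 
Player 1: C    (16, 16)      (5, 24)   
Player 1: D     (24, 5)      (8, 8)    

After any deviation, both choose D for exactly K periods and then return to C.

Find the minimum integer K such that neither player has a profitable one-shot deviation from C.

2

No profitable deviation requires (16−8)(δ+…+δ^K) ≥ 24−16, i.e. δ+…+δ^K ≥ 1 ≈ 1.0000.
With δ = 2/3, the partial sums are K=1: 0.6667, K=2: 1.1111.
K = 2 is the first length at which the sum reaches 1.0000.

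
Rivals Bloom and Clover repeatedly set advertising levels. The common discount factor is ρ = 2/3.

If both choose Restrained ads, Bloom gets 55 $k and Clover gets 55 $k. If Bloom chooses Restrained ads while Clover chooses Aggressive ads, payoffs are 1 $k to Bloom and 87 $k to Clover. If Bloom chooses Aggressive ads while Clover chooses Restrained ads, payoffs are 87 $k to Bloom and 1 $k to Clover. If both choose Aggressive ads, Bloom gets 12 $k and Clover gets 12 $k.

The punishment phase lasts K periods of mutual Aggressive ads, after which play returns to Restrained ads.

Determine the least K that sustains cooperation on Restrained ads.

2

No profitable deviation requires (55−12)(ρ+…+ρ^K) ≥ 87−55, i.e. ρ+…+ρ^K ≥ 32/43 ≈ 0.7442.
With ρ = 2/3, the partial sums are K=1: 0.6667, K=2: 1.1111.
K = 2 is the first length at which the sum reaches 0.7442.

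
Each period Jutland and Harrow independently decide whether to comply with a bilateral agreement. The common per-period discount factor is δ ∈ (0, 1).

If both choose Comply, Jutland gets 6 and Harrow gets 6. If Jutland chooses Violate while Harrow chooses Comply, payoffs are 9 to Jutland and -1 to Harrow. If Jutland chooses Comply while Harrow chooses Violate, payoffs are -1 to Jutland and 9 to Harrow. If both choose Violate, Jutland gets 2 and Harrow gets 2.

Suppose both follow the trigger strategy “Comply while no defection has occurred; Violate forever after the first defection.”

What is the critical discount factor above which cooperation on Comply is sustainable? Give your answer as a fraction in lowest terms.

Cooperation forever yields 6 each period: 6/(1−δ).
Deviating yields 9 once, then 2 forever: 9 + 2δ/(1−δ).
No profitable deviation requires 6/(1−δ) ≥ 9 + 2δ/(1−δ).
Multiplying by (1−δ): 6 ≥ 9(1−δ) + 2δ = 9 − 7δ.
So 7δ ≥ 3, i.e. δ ≥ 3/7.

3/7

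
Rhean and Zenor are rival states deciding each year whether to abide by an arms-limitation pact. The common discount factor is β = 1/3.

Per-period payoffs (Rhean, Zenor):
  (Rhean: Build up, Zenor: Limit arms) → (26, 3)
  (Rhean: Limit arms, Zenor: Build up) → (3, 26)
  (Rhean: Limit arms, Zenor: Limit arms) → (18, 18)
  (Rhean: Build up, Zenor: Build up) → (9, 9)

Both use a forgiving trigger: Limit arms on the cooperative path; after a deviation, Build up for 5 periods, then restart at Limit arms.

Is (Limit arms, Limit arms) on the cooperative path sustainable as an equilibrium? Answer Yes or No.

IC: β+…+β^5 ≥ (26−18)/(18−9) = 8/9.
At β = 1/3: partial sum = 0.4979 < 0.8889. Cooperation not sustainable.

No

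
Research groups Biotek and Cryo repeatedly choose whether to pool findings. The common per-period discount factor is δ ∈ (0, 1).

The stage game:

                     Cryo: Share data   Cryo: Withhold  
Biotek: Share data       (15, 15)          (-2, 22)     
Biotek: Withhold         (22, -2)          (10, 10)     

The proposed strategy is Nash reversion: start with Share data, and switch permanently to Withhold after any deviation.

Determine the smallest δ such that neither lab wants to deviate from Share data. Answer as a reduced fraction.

7/12

One-period gain from deviating is 22 − 15 = 7. The loss is 15 − 10 = 5 in every subsequent period, with present value 5·δ/(1−δ).
Deviation is unprofitable when 5·δ/(1−δ) ≥ 7, i.e. δ/(1−δ) ≥ 7/5.
Equivalently δ ≥ 7/(7+5) = 7/12.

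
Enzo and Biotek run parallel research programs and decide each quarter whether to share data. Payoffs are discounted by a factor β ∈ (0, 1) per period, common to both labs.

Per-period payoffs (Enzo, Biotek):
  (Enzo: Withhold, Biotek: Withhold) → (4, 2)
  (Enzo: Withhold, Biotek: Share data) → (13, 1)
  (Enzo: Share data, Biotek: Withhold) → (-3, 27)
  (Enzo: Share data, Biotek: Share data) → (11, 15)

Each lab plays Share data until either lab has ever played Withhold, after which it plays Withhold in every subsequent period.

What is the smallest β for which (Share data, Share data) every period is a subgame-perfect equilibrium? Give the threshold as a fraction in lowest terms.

12/25

Enzo: cooperation gives 11 each period; deviation gives 13 once then 4 forever.
  11/(1−β) ≥ 13 + 4β/(1−β) ⇒ β ≥ 2/9.
Biotek: cooperation gives 15 each period; deviation gives 27 once then 2 forever.
  β ≥ 12/25.
Both must hold, so the binding constraint is Biotek's: β ≥ 12/25.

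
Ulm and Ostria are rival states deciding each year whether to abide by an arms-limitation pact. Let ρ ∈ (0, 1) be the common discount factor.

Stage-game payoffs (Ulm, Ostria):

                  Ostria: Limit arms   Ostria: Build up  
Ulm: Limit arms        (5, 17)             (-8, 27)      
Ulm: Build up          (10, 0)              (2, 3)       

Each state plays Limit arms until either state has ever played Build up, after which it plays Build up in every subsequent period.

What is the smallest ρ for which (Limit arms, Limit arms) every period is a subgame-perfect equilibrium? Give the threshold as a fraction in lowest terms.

Ulm: cooperation gives 5 each period; deviation gives 10 once then 2 forever.
  5/(1−ρ) ≥ 10 + 2ρ/(1−ρ) ⇒ ρ ≥ 5/8.
Ostria: cooperation gives 17 each period; deviation gives 27 once then 3 forever.
  ρ ≥ 10/24 = 5/12.
Both must hold, so the binding constraint is Ulm's: ρ ≥ 5/8.

5/8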